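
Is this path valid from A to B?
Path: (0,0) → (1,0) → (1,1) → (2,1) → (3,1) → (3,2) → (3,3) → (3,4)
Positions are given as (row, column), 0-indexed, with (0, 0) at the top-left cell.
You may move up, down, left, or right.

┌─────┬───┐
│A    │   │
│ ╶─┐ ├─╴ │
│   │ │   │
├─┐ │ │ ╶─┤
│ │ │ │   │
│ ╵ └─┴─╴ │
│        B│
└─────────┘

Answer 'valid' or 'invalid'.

Checking path validity:
Result: All consecutive moves are passable.

valid

Correct solution:

┌─────┬───┐
│A    │   │
│ ╶─┐ ├─╴ │
│↳ ↓│ │   │
├─┐ │ │ ╶─┤
│ │↓│ │   │
│ ╵ └─┴─╴ │
│  ↳ → → B│
└─────────┘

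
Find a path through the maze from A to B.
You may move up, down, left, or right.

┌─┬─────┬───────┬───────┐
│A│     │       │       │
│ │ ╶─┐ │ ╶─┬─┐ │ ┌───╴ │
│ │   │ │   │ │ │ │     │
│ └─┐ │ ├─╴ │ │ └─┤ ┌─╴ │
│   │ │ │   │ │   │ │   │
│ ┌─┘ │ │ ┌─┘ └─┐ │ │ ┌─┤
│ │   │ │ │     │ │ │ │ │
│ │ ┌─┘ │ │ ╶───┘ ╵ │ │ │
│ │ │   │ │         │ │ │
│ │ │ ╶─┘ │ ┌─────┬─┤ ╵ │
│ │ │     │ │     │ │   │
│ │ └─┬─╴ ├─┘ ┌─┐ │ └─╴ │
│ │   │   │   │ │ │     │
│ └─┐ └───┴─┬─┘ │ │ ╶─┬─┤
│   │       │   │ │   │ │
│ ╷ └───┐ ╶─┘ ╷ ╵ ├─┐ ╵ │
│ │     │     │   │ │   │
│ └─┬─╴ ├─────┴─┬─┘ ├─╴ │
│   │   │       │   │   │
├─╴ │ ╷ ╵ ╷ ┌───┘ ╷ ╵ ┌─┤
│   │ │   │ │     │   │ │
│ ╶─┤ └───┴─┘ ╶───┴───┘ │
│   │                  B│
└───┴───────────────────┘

Finding the shortest path through the maze:
Path length: 24 steps
Directions: down → down → down → down → down → down → down → right → down → right → right → down → left → down → down → right → right → right → right → right → right → right → right → right

Solution:

┌─┬─────┬───────┬───────┐
│A│     │       │       │
│ │ ╶─┐ │ ╶─┬─┐ │ ┌───╴ │
│↓│   │ │   │ │ │ │     │
│ └─┐ │ ├─╴ │ │ └─┤ ┌─╴ │
│↓  │ │ │   │ │   │ │   │
│ ┌─┘ │ │ ┌─┘ └─┐ │ │ ┌─┤
│↓│   │ │ │     │ │ │ │ │
│ │ ┌─┘ │ │ ╶───┘ ╵ │ │ │
│↓│ │   │ │         │ │ │
│ │ │ ╶─┘ │ ┌─────┬─┤ ╵ │
│↓│ │     │ │     │ │   │
│ │ └─┬─╴ ├─┘ ┌─┐ │ └─╴ │
│↓│   │   │   │ │ │     │
│ └─┐ └───┴─┬─┘ │ │ ╶─┬─┤
│↳ ↓│       │   │ │   │ │
│ ╷ └───┐ ╶─┘ ╷ ╵ ├─┐ ╵ │
│ │↳ → ↓│     │   │ │   │
│ └─┬─╴ ├─────┴─┬─┘ ├─╴ │
│   │↓ ↲│       │   │   │
├─╴ │ ╷ ╵ ╷ ┌───┘ ╷ ╵ ┌─┤
│   │↓│   │ │     │   │ │
│ ╶─┤ └───┴─┘ ╶───┴───┘ │
│   │↳ → → → → → → → → B│
└───┴───────────────────┘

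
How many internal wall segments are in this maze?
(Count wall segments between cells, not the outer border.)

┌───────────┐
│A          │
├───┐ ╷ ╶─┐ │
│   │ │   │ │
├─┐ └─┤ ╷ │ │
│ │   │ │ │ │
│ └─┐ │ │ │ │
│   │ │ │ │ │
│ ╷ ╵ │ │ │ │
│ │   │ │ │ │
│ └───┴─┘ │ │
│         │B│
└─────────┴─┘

Counting internal wall segments:
Total internal walls: 25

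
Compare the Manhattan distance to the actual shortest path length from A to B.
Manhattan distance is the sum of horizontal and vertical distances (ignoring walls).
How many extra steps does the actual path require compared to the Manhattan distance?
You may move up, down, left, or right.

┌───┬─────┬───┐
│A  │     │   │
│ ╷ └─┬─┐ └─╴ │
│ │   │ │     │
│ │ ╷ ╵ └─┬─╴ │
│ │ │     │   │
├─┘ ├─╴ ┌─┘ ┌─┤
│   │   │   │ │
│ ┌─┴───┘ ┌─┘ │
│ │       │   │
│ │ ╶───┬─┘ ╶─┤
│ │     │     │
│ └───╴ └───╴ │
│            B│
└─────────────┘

Manhattan distance: |6 - 0| + |6 - 0| = 12
Actual path length: 14
Extra steps: 14 - 12 = 2

Solution:

┌───┬─────┬───┐
│A ↓│     │   │
│ ╷ └─┬─┐ └─╴ │
│ │↓  │ │     │
│ │ ╷ ╵ └─┬─╴ │
│ │↓│     │   │
├─┘ ├─╴ ┌─┘ ┌─┤
│↓ ↲│   │   │ │
│ ┌─┴───┘ ┌─┘ │
│↓│       │   │
│ │ ╶───┬─┘ ╶─┤
│↓│     │     │
│ └───╴ └───╴ │
│↳ → → → → → B│
└─────────────┘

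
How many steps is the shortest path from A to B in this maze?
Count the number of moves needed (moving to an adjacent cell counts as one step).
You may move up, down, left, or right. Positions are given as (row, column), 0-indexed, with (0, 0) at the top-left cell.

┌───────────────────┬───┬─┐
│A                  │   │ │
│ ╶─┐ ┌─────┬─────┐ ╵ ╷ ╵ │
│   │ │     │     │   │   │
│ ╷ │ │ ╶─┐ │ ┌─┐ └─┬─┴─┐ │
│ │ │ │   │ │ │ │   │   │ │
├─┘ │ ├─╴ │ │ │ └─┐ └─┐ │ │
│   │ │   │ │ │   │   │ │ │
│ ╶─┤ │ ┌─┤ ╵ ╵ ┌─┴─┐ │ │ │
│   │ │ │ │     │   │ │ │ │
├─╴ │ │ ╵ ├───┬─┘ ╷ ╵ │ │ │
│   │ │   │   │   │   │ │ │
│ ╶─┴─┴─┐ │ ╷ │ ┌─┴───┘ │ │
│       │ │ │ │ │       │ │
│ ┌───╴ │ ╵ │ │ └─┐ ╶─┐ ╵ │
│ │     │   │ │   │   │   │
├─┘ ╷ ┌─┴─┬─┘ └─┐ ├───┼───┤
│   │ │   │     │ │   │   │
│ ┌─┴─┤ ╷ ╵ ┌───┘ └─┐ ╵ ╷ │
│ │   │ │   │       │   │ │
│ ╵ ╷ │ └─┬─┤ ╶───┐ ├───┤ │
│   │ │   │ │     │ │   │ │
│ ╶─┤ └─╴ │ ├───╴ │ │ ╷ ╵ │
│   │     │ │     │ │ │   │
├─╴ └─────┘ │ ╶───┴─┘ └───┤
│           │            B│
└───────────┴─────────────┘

Using BFS to find shortest path:
Start: (0, 0), End: (12, 12)
Path found:
(0,0) → (1,0) → (1,1) → (2,1) → (3,1) → (3,0) → (4,0) → (4,1) → (5,1) → (5,0) → (6,0) → (6,1) → (6,2) → (6,3) → (7,3) → (7,2) → (7,1) → (8,1) → (8,0) → (9,0) → (10,0) → (10,1) → (9,1) → (9,2) → (10,2) → (11,2) → (11,3) → (11,4) → (10,4) → (10,3) → (9,3) → (8,3) → (8,4) → (9,4) → (9,5) → (8,5) → (8,6) → (7,6) → (6,6) → (5,6) → (5,5) → (6,5) → (7,5) → (7,4) → (6,4) → (5,4) → (5,3) → (4,3) → (3,3) → (3,4) → (2,4) → (2,3) → (1,3) → (1,4) → (1,5) → (2,5) → (3,5) → (4,5) → (4,6) → (3,6) → (2,6) → (1,6) → (1,7) → (1,8) → (2,8) → (2,9) → (3,9) → (3,10) → (4,10) → (5,10) → (5,9) → (4,9) → (4,8) → (5,8) → (5,7) → (6,7) → (7,7) → (7,8) → (8,8) → (9,8) → (9,7) → (9,6) → (10,6) → (10,7) → (10,8) → (11,8) → (11,7) → (11,6) → (12,6) → (12,7) → (12,8) → (12,9) → (12,10) → (12,11) → (12,12)
Number of steps: 94

Solution:

┌───────────────────┬───┬─┐
│A                  │   │ │
│ ╶─┐ ┌─────┬─────┐ ╵ ╷ ╵ │
│↳ ↓│ │↱ → ↓│↱ → ↓│   │   │
│ ╷ │ │ ╶─┐ │ ┌─┐ └─┬─┴─┐ │
│ │↓│ │↑ ↰│↓│↑│ │↳ ↓│   │ │
├─┘ │ ├─╴ │ │ │ └─┐ └─┐ │ │
│↓ ↲│ │↱ ↑│↓│↑│   │↳ ↓│ │ │
│ ╶─┤ │ ┌─┤ ╵ ╵ ┌─┴─┐ │ │ │
│↳ ↓│ │↑│ │↳ ↑  │↓ ↰│↓│ │ │
├─╴ │ │ ╵ ├───┬─┘ ╷ ╵ │ │ │
│↓ ↲│ │↑ ↰│↓ ↰│↓ ↲│↑ ↲│ │ │
│ ╶─┴─┴─┐ │ ╷ │ ┌─┴───┘ │ │
│↳ → → ↓│↑│↓│↑│↓│       │ │
│ ┌───╴ │ ╵ │ │ └─┐ ╶─┐ ╵ │
│ │↓ ← ↲│↑ ↲│↑│↳ ↓│   │   │
├─┘ ╷ ┌─┴─┬─┘ └─┐ ├───┼───┤
│↓ ↲│ │↱ ↓│↱ ↑  │↓│   │   │
│ ┌─┴─┤ ╷ ╵ ┌───┘ └─┐ ╵ ╷ │
│↓│↱ ↓│↑│↳ ↑│↓ ← ↲  │   │ │
│ ╵ ╷ │ └─┬─┤ ╶───┐ ├───┤ │
│↳ ↑│↓│↑ ↰│ │↳ → ↓│ │   │ │
│ ╶─┤ └─╴ │ ├───╴ │ │ ╷ ╵ │
│   │↳ → ↑│ │↓ ← ↲│ │ │   │
├─╴ └─────┘ │ ╶───┴─┘ └───┤
│           │↳ → → → → → B│
└───────────┴─────────────┘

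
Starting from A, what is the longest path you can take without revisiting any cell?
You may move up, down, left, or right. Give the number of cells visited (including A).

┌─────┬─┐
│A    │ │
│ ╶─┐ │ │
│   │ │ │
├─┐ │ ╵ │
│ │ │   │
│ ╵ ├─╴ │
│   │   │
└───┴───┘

Finding longest simple path using DFS:
Start: (0, 0)
Longest path visits 8 cells
Path: A → right → right → down → down → right → up → up

Solution:

┌─────┬─┐
│A → ↓│B│
│ ╶─┐ │ │
│   │↓│↑│
├─┐ │ ╵ │
│ │ │↳ ↑│
│ ╵ ├─╴ │
│   │   │
└───┴───┘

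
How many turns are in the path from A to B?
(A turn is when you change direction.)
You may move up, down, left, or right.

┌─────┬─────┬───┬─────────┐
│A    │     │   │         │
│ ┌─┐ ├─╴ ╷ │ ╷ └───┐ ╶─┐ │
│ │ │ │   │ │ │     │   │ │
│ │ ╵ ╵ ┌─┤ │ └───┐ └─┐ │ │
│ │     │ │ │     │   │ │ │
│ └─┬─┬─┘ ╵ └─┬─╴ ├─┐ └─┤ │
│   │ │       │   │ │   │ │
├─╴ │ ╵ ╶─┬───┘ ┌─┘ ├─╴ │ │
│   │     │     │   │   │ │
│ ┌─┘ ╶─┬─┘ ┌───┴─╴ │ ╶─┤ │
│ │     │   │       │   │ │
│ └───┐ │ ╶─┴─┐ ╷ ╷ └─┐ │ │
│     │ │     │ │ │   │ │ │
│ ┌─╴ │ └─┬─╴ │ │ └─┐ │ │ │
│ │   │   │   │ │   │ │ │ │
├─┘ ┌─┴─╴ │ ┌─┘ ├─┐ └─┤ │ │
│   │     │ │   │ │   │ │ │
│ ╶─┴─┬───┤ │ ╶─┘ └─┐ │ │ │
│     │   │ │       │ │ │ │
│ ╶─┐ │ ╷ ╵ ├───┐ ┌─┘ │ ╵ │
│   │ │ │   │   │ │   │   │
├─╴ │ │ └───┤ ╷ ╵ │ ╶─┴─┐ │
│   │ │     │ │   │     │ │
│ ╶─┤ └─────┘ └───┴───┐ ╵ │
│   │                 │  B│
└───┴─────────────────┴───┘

Directions: down, down, down, right, down, left, down, down, right, right, down, left, down, left, down, right, right, down, down, down, right, right, right, right, up, up, right, down, right, up, up, left, left, up, right, up, up, up, right, down, down, right, down, right, down, down, left, down, right, right, down, right
Number of turns: 33

Solution:

┌─────┬─────┬───┬─────────┐
│A    │     │   │         │
│ ┌─┐ ├─╴ ╷ │ ╷ └───┐ ╶─┐ │
│↓│ │ │   │ │ │     │   │ │
│ │ ╵ ╵ ┌─┤ │ └───┐ └─┐ │ │
│↓│     │ │ │     │   │ │ │
│ └─┬─┬─┘ ╵ └─┬─╴ ├─┐ └─┤ │
│↳ ↓│ │       │   │ │   │ │
├─╴ │ ╵ ╶─┬───┘ ┌─┘ ├─╴ │ │
│↓ ↲│     │     │   │   │ │
│ ┌─┘ ╶─┬─┘ ┌───┴─╴ │ ╶─┤ │
│↓│     │   │  ↱ ↓  │   │ │
│ └───┐ │ ╶─┴─┐ ╷ ╷ └─┐ │ │
│↳ → ↓│ │     │↑│↓│   │ │ │
│ ┌─╴ │ └─┬─╴ │ │ └─┐ │ │ │
│ │↓ ↲│   │   │↑│↳ ↓│ │ │ │
├─┘ ┌─┴─╴ │ ┌─┘ ├─┐ └─┤ │ │
│↓ ↲│     │ │↱ ↑│ │↳ ↓│ │ │
│ ╶─┴─┬───┤ │ ╶─┘ └─┐ │ │ │
│↳ → ↓│   │ │↑ ← ↰  │↓│ │ │
│ ╶─┐ │ ╷ ╵ ├───┐ ┌─┘ │ ╵ │
│   │↓│ │   │↱ ↓│↑│↓ ↲│   │
├─╴ │ │ └───┤ ╷ ╵ │ ╶─┴─┐ │
│   │↓│     │↑│↳ ↑│↳ → ↓│ │
│ ╶─┤ └─────┘ └───┴───┐ ╵ │
│   │↳ → → → ↑        │↳ B│
└───┴─────────────────┴───┘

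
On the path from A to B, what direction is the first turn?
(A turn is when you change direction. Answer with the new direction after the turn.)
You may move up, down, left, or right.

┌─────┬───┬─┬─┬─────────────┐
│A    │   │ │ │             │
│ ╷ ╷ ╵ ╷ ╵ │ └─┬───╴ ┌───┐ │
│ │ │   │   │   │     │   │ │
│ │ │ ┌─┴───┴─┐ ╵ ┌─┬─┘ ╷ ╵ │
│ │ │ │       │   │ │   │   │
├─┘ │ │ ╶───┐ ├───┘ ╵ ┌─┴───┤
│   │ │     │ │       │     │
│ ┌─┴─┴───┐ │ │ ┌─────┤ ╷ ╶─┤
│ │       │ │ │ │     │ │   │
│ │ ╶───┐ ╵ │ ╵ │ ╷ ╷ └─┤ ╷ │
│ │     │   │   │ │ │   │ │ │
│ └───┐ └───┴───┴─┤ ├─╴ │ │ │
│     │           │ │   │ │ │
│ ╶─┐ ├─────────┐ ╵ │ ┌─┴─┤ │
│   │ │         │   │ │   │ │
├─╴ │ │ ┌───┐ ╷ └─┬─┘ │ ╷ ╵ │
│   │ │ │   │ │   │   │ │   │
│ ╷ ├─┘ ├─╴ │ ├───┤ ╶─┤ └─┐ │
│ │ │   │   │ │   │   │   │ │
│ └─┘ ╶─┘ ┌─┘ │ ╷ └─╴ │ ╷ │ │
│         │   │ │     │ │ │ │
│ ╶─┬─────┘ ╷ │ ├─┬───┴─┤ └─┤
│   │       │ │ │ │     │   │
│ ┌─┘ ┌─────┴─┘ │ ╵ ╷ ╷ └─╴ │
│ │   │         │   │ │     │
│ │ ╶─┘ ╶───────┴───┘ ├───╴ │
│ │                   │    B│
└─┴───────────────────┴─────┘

Directions: right, down, down, down, left, down, down, down, down, right, down, left, down, down, right, right, up, right, up, up, right, right, right, down, down, down, left, down, left, left, left, down, left, down, right, right, right, right, right, right, right, right, right, up, up, right, down, right, right, down
First turn direction: down

Solution:

┌─────┬───┬─┬─┬─────────────┐
│A ↓  │   │ │ │             │
│ ╷ ╷ ╵ ╷ ╵ │ └─┬───╴ ┌───┐ │
│ │↓│   │   │   │     │   │ │
│ │ │ ┌─┴───┴─┐ ╵ ┌─┬─┘ ╷ ╵ │
│ │↓│ │       │   │ │   │   │
├─┘ │ │ ╶───┐ ├───┘ ╵ ┌─┴───┤
│↓ ↲│ │     │ │       │     │
│ ┌─┴─┴───┐ │ │ ┌─────┤ ╷ ╶─┤
│↓│       │ │ │ │     │ │   │
│ │ ╶───┐ ╵ │ ╵ │ ╷ ╷ └─┤ ╷ │
│↓│     │   │   │ │ │   │ │ │
│ └───┐ └───┴───┴─┤ ├─╴ │ │ │
│↓    │           │ │   │ │ │
│ ╶─┐ ├─────────┐ ╵ │ ┌─┴─┤ │
│↳ ↓│ │↱ → → ↓  │   │ │   │ │
├─╴ │ │ ┌───┐ ╷ └─┬─┘ │ ╷ ╵ │
│↓ ↲│ │↑│   │↓│   │   │ │   │
│ ╷ ├─┘ ├─╴ │ ├───┤ ╶─┤ └─┐ │
│↓│ │↱ ↑│   │↓│   │   │   │ │
│ └─┘ ╶─┘ ┌─┘ │ ╷ └─╴ │ ╷ │ │
│↳ → ↑    │↓ ↲│ │     │ │ │ │
│ ╶─┬─────┘ ╷ │ ├─┬───┴─┤ └─┤
│   │↓ ← ← ↲│ │ │ │  ↱ ↓│   │
│ ┌─┘ ┌─────┴─┘ │ ╵ ╷ ╷ └─╴ │
│ │↓ ↲│         │   │↑│↳ → ↓│
│ │ ╶─┘ ╶───────┴───┘ ├───╴ │
│ │↳ → → → → → → → → ↑│    B│
└─┴───────────────────┴─────┘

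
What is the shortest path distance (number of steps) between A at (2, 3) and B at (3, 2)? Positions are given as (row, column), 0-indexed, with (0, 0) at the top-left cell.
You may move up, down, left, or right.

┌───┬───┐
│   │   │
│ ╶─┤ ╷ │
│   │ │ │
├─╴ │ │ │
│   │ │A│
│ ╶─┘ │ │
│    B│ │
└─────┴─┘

Finding path from (2, 3) to (3, 2):
Path: (2,3) → (1,3) → (0,3) → (0,2) → (1,2) → (2,2) → (3,2)
Distance: 6 steps

Solution:

┌───┬───┐
│   │↓ ↰│
│ ╶─┤ ╷ │
│   │↓│↑│
├─╴ │ │ │
│   │↓│A│
│ ╶─┘ │ │
│    B│ │
└─────┴─┘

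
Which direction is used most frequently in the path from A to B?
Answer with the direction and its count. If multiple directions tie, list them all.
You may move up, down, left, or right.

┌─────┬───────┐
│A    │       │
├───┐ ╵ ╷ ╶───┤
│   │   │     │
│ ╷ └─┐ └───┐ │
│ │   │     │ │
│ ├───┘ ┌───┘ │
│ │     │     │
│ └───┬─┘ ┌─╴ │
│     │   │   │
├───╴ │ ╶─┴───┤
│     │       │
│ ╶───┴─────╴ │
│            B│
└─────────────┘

Directions: right, right, down, right, up, right, down, right, right, down, down, left, left, down, left, down, right, right, right, down
Counts: {'right': 9, 'down': 7, 'up': 1, 'left': 3}
Most common: right (9 times)

Solution:

┌─────┬───────┐
│A → ↓│↱ ↓    │
├───┐ ╵ ╷ ╶───┤
│   │↳ ↑│↳ → ↓│
│ ╷ └─┐ └───┐ │
│ │   │     │↓│
│ ├───┘ ┌───┘ │
│ │     │↓ ← ↲│
│ └───┬─┘ ┌─╴ │
│     │↓ ↲│   │
├───╴ │ ╶─┴───┤
│     │↳ → → ↓│
│ ╶───┴─────╴ │
│            B│
└─────────────┘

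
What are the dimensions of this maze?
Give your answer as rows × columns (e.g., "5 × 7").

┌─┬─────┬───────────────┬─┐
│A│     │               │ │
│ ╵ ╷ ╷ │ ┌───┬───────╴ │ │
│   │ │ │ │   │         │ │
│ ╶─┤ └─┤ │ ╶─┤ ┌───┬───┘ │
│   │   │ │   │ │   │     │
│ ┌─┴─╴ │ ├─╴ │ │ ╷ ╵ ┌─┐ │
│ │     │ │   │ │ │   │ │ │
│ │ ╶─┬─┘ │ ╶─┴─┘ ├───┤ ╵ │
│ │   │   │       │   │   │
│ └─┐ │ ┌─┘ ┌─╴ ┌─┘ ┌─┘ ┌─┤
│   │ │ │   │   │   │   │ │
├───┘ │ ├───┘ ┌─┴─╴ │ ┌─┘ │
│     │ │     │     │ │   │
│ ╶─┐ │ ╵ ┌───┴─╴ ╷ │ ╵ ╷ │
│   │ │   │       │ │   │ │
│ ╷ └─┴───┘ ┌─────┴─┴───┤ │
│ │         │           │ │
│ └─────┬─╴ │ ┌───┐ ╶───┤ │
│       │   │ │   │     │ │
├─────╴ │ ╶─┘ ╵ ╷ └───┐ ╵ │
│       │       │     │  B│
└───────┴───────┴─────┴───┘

Counting the maze dimensions:
Rows (vertical): 11
Columns (horizontal): 13
Dimensions: 11 × 13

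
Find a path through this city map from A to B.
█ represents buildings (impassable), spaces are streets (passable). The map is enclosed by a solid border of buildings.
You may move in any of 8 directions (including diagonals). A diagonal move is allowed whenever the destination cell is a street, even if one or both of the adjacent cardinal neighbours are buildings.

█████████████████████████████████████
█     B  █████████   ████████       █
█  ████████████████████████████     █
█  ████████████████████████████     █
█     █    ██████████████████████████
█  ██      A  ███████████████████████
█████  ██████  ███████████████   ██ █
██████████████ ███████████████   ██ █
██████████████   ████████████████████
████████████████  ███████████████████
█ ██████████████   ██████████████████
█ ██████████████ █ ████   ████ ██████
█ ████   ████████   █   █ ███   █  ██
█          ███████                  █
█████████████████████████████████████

Finding the shortest path from A to B:
Movement: 8-directional
Path length: 14 steps
Directions: left → left → left → left → left → left → up-left → left → up-left → up → up-right → right → right → right

Solution:

█████████████████████████████████████
█  →→→B  █████████   ████████       █
█ ↗████████████████████████████     █
█ ↑████████████████████████████     █
█  ↖← █    ██████████████████████████
█  ██↖←←←←←A  ███████████████████████
█████  ██████  ███████████████   ██ █
██████████████ ███████████████   ██ █
██████████████   ████████████████████
████████████████  ███████████████████
█ ██████████████   ██████████████████
█ ██████████████ █ ████   ████ ██████
█ ████   ████████   █   █ ███   █  ██
█          ███████                  █
█████████████████████████████████████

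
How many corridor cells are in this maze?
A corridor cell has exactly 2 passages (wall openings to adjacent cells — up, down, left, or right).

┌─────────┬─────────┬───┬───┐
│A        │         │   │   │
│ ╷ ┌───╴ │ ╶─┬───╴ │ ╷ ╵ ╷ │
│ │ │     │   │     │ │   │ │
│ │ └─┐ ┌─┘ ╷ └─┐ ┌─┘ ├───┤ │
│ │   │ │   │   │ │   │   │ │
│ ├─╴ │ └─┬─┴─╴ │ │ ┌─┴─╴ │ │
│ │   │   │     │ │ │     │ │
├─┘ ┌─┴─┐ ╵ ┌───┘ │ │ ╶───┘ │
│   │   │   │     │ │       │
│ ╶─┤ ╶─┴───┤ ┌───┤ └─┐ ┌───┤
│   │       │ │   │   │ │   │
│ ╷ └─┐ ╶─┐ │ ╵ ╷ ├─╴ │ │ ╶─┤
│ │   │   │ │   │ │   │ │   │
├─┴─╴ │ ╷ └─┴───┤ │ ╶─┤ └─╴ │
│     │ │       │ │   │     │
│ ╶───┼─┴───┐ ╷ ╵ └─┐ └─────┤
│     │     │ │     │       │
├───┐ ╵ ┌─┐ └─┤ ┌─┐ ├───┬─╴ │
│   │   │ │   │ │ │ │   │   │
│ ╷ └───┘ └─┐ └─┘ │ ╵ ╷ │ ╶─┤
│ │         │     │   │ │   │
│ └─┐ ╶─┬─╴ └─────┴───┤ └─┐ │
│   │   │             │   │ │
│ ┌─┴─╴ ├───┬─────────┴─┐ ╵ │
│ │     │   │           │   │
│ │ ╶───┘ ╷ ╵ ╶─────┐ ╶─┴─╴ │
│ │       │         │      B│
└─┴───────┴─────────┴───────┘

Counting cells with exactly 2 passages:
Total corridor cells: 158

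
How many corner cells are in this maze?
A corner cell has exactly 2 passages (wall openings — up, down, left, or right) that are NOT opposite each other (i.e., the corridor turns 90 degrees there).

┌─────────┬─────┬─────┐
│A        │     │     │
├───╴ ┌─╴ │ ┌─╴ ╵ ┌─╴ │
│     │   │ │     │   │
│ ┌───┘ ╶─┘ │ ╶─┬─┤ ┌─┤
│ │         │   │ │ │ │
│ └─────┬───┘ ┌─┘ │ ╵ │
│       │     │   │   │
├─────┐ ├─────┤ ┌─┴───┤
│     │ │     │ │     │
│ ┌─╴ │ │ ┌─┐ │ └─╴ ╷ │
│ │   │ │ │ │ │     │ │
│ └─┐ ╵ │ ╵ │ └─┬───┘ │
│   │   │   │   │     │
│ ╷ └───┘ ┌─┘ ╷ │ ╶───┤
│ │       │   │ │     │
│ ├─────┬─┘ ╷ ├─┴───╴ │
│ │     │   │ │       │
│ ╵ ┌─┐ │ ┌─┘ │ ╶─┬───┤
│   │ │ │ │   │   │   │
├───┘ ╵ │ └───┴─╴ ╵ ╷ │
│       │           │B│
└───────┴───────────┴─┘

Counting corner cells (2 non-opposite passages):
Total corners: 56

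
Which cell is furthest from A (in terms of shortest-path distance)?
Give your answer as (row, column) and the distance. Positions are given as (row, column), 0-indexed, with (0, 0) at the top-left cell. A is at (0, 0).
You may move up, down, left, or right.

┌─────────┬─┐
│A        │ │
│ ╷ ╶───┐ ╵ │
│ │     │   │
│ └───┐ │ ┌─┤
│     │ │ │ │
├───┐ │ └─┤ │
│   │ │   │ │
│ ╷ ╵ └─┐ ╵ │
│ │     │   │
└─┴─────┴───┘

Computing BFS distances from A to all cells:
Furthest cell: (2, 5)
Distance: 11 steps

Path from A to the furthest cell:

┌─────────┬─┐
│A ↓      │ │
│ ╷ ╶───┐ ╵ │
│ │↳ → ↓│   │
│ └───┐ │ ┌─┤
│     │↓│ │B│
├───┐ │ └─┤ │
│   │ │↳ ↓│↑│
│ ╷ ╵ └─┐ ╵ │
│ │     │↳ ↑│
└─┴─────┴───┘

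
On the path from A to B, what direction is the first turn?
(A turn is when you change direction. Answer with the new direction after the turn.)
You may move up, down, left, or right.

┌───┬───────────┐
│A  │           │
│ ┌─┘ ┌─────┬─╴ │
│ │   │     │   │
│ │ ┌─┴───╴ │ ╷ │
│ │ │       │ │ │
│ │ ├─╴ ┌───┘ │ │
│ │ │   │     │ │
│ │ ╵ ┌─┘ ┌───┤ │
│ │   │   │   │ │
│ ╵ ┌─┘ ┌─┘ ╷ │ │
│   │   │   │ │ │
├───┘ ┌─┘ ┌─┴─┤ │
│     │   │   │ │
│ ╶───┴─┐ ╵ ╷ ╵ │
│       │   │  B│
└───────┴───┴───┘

Directions: down, down, down, down, down, right, up, up, up, up, right, up, right, right, right, right, right, down, down, down, down, down, down, down
First turn direction: right

Solution:

┌───┬───────────┐
│A  │↱ → → → → ↓│
│ ┌─┘ ┌─────┬─╴ │
│↓│↱ ↑│     │  ↓│
│ │ ┌─┴───╴ │ ╷ │
│↓│↑│       │ │↓│
│ │ ├─╴ ┌───┘ │ │
│↓│↑│   │     │↓│
│ │ ╵ ┌─┘ ┌───┤ │
│↓│↑  │   │   │↓│
│ ╵ ┌─┘ ┌─┘ ╷ │ │
│↳ ↑│   │   │ │↓│
├───┘ ┌─┘ ┌─┴─┤ │
│     │   │   │↓│
│ ╶───┴─┐ ╵ ╷ ╵ │
│       │   │  B│
└───────┴───┴───┘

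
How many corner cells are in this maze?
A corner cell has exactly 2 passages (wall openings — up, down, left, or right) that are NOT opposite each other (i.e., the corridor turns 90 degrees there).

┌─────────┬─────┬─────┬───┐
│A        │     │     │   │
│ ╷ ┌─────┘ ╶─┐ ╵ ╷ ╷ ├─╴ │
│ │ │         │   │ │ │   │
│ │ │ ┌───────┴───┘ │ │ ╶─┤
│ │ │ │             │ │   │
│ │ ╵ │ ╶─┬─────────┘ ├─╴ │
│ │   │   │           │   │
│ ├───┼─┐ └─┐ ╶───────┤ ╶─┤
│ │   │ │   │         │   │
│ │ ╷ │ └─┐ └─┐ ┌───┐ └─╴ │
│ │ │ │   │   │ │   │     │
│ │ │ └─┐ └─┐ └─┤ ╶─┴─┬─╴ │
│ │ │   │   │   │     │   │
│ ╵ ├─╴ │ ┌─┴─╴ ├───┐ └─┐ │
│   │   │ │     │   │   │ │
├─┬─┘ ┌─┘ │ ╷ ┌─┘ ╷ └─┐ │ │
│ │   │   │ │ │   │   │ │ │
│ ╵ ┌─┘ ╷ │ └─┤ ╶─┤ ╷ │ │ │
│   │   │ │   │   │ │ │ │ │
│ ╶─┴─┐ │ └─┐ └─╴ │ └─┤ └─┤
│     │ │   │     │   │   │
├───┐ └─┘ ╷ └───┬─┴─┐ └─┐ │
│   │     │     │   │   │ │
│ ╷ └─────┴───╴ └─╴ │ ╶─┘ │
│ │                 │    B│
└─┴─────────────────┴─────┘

Counting corner cells (2 non-opposite passages):
Total corners: 83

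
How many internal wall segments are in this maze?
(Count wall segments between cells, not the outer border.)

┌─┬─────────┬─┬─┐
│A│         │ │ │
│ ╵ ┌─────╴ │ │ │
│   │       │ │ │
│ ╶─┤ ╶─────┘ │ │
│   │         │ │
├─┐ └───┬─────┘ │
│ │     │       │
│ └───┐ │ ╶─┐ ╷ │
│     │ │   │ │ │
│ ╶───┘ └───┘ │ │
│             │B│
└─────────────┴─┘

Counting internal wall segments:
Total internal walls: 35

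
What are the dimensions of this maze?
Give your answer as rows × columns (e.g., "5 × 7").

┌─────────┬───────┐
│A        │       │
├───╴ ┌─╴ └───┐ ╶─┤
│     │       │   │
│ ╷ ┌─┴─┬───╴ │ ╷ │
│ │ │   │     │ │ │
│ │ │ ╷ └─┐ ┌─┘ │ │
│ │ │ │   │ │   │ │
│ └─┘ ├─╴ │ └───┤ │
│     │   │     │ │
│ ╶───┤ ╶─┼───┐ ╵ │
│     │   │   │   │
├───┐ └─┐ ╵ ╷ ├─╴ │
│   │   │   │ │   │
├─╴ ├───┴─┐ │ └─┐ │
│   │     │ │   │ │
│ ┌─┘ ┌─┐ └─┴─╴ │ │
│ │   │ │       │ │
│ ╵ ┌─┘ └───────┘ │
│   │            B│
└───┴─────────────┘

Counting the maze dimensions:
Rows (vertical): 10
Columns (horizontal): 9
Dimensions: 10 × 9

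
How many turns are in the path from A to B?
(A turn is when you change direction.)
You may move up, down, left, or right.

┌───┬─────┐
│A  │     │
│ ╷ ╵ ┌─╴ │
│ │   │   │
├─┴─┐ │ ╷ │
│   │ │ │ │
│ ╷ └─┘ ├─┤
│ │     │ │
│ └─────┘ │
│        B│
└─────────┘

Directions: right, down, right, up, right, right, down, left, down, down, left, left, up, left, down, down, right, right, right, right
Number of turns: 12

Solution:

┌───┬─────┐
│A ↓│↱ → ↓│
│ ╷ ╵ ┌─╴ │
│ │↳ ↑│↓ ↲│
├─┴─┐ │ ╷ │
│↓ ↰│ │↓│ │
│ ╷ └─┘ ├─┤
│↓│↑ ← ↲│ │
│ └─────┘ │
│↳ → → → B│
└─────────┘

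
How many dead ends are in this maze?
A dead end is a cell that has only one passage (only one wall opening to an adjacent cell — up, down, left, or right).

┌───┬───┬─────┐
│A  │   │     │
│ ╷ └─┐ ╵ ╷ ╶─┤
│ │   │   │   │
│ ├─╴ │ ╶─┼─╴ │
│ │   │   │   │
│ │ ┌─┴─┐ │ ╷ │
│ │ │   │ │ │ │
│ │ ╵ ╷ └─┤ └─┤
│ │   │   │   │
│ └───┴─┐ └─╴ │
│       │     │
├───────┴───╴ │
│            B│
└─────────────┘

Checking each cell for number of passages:

Dead ends found at positions:
  (0, 2)
  (0, 6)
  (3, 4)
  (3, 6)
  (5, 3)
  (6, 0)
Total dead ends: 6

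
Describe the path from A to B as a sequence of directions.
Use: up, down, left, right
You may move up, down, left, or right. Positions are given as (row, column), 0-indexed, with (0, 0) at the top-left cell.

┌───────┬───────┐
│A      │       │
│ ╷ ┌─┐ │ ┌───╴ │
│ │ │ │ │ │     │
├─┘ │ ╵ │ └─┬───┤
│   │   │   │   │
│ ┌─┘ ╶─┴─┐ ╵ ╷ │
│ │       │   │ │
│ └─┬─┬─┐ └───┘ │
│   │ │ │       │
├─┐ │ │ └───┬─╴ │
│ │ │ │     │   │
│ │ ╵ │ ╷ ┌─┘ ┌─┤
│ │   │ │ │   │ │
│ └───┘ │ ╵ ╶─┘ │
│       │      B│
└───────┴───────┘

Finding the path and converting it to directions:
Path through cells: (0,0) → (0,1) → (0,2) → (0,3) → (1,3) → (2,3) → (2,2) → (3,2) → (3,3) → (3,4) → (4,4) → (4,5) → (4,6) → (4,7) → (5,7) → (5,6) → (6,6) → (6,5) → (7,5) → (7,6) → (7,7)
Directions: right, right, right, down, down, left, down, right, right, down, right, right, right, down, left, down, left, down, right, right

Solution:

┌───────┬───────┐
│A → → ↓│       │
│ ╷ ┌─┐ │ ┌───╴ │
│ │ │ │↓│ │     │
├─┘ │ ╵ │ └─┬───┤
│   │↓ ↲│   │   │
│ ┌─┘ ╶─┴─┐ ╵ ╷ │
│ │  ↳ → ↓│   │ │
│ └─┬─┬─┐ └───┘ │
│   │ │ │↳ → → ↓│
├─┐ │ │ └───┬─╴ │
│ │ │ │     │↓ ↲│
│ │ ╵ │ ╷ ┌─┘ ┌─┤
│ │   │ │ │↓ ↲│ │
│ └───┘ │ ╵ ╶─┘ │
│       │  ↳ → B│
└───────┴───────┘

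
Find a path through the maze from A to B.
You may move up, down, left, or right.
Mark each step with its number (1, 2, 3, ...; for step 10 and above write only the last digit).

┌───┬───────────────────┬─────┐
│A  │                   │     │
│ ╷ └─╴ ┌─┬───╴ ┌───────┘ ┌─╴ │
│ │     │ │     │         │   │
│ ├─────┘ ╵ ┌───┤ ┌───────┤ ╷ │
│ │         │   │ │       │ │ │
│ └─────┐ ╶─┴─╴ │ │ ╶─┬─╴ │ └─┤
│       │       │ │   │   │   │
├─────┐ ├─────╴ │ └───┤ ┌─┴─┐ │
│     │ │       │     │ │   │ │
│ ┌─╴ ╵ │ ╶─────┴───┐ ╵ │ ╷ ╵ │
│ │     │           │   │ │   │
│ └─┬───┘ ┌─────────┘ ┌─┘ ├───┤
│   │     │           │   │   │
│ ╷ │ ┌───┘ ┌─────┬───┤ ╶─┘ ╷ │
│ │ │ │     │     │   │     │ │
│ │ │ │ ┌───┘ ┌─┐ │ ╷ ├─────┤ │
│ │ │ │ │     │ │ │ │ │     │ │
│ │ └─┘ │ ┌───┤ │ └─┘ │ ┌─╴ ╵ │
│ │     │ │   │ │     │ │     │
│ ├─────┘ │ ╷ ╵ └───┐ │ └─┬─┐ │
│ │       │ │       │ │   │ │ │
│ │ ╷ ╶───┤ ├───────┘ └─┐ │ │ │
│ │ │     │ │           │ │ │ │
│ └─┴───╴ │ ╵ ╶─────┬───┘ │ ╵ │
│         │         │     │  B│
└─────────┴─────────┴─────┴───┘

Finding the shortest path through the maze:
Path length: 68 steps
Directions: down → down → down → right → right → right → down → down → left → up → left → left → down → down → right → down → down → down → right → right → up → up → right → right → up → right → right → right → right → right → up → up → left → left → up → up → up → right → right → right → right → up → right → right → down → left → down → down → right → down → down → left → up → left → down → down → left → down → right → right → up → right → down → down → down → down → down → down

Solution:

┌───┬───────────────────┬─────┐
│A  │                   │2 3 4│
│ ╷ └─╴ ┌─┬───╴ ┌───────┘ ┌─╴ │
│1│     │ │     │7 8 9 0 1│6 5│
│ ├─────┘ ╵ ┌───┤ ┌───────┤ ╷ │
│2│         │   │6│       │7│ │
│ └─────┐ ╶─┴─╴ │ │ ╶─┬─╴ │ └─┤
│3 4 5 6│       │5│   │   │8 9│
├─────┐ ├─────╴ │ └───┤ ┌─┴─┐ │
│2 1 0│7│       │4 3 2│ │4 3│0│
│ ┌─╴ ╵ │ ╶─────┴───┐ ╵ │ ╷ ╵ │
│3│  9 8│           │1  │5│2 1│
│ └─┬───┘ ┌─────────┘ ┌─┘ ├───┤
│4 5│     │5 6 7 8 9 0│7 6│1 2│
│ ╷ │ ┌───┘ ┌─────┬───┤ ╶─┘ ╷ │
│ │6│ │2 3 4│     │   │8 9 0│3│
│ │ │ │ ┌───┘ ┌─┐ │ ╷ ├─────┤ │
│ │7│ │1│     │ │ │ │ │     │4│
│ │ └─┘ │ ┌───┤ │ └─┘ │ ┌─╴ ╵ │
│ │8 9 0│ │   │ │     │ │    5│
│ ├─────┘ │ ╷ ╵ └───┐ │ └─┬─┐ │
│ │       │ │       │ │   │ │6│
│ │ ╷ ╶───┤ ├───────┘ └─┐ │ │ │
│ │ │     │ │           │ │ │7│
│ └─┴───╴ │ ╵ ╶─────┬───┘ │ ╵ │
│         │         │     │  B│
└─────────┴─────────┴─────┴───┘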